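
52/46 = 26/23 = 1.13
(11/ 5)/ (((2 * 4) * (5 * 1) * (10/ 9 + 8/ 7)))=0.02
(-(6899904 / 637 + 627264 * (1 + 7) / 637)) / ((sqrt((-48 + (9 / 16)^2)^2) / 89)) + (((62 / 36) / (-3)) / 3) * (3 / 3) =-14663244483919 / 419896386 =-34921.10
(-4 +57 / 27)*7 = -119 / 9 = -13.22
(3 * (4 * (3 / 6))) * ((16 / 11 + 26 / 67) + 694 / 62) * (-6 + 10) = 7148088 / 22847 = 312.87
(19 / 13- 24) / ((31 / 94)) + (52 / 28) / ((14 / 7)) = -67.41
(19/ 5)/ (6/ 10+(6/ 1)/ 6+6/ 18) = 57/ 29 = 1.97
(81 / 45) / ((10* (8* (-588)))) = -3 / 78400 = -0.00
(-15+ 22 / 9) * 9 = -113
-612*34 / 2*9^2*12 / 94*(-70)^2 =-527150757.45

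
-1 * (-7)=7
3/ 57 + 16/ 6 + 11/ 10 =2177/ 570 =3.82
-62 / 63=-0.98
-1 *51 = -51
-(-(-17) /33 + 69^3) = -10840814 /33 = -328509.52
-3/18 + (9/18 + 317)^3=768143621/24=32005984.21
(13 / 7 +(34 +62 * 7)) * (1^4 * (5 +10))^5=2497584375 / 7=356797767.86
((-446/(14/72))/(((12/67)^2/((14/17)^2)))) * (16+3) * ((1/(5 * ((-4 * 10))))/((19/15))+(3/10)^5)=20202129507/14450000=1398.07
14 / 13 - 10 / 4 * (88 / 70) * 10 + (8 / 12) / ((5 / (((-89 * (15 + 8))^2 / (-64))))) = -382634779 / 43680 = -8759.95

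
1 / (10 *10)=1 / 100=0.01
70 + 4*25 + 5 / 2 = 345 / 2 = 172.50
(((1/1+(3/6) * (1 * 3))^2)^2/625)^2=1/256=0.00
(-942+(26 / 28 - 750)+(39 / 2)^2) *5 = -6554.11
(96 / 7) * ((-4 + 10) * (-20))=-11520 / 7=-1645.71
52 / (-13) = -4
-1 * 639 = -639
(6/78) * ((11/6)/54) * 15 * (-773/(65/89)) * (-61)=46162787/18252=2529.19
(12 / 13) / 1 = 12 / 13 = 0.92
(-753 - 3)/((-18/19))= 798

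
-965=-965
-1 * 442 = -442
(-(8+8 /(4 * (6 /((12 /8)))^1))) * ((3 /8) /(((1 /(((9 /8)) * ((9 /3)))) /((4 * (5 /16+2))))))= -50949 /512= -99.51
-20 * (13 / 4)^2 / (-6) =845 / 24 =35.21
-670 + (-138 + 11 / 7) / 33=-155725 / 231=-674.13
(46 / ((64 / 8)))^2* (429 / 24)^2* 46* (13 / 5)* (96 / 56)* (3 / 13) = 2239226847 / 4480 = 499827.42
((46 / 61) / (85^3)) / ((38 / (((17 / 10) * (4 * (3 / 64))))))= 0.00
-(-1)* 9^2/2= 81/2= 40.50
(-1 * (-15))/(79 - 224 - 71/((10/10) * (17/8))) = -85/1011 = -0.08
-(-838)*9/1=7542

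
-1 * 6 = -6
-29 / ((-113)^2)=-29 / 12769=-0.00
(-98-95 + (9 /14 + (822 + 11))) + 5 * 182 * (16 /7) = 38089 /14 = 2720.64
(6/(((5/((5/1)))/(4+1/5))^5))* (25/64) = 12252303/4000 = 3063.08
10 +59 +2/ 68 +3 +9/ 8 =9949/ 136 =73.15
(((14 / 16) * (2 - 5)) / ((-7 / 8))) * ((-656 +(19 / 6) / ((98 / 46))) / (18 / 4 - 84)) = 192427 / 7791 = 24.70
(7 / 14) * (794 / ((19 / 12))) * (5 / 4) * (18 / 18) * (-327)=-1947285 / 19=-102488.68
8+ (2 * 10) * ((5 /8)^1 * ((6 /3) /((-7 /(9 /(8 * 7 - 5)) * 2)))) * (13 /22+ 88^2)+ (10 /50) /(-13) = -827889891 /340340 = -2432.54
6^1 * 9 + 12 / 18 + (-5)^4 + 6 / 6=2042 / 3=680.67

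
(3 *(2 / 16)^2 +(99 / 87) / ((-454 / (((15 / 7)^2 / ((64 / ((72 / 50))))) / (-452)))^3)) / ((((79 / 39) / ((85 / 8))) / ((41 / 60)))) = 51291625198047579257440607157 / 305285458707372766711173349376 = 0.17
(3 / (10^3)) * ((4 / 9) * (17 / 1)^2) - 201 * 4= -602711 / 750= -803.61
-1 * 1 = -1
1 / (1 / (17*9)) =153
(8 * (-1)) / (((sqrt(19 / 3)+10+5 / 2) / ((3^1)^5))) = -291600 / 1799+7776 * sqrt(57) / 1799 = -129.46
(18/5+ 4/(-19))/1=322/95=3.39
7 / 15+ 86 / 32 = 757 / 240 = 3.15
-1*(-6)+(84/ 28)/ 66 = 133/ 22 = 6.05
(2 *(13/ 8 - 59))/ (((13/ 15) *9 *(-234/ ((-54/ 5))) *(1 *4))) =-459/ 2704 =-0.17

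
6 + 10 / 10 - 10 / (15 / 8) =1.67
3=3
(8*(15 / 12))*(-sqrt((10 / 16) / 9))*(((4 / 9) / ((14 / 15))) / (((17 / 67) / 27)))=-133.53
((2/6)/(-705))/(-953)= 1/2015595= 0.00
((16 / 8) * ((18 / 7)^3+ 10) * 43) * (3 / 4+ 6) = 5376591 / 343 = 15675.19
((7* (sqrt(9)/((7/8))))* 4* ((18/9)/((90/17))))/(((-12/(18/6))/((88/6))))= -5984/45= -132.98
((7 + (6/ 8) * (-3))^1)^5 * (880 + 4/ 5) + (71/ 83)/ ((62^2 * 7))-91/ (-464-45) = 774769762037193591/ 363770328320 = 2129832.21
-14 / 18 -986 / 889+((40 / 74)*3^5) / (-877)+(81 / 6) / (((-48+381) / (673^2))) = 9533383713373 / 519248898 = 18359.95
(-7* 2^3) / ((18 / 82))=-2296 / 9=-255.11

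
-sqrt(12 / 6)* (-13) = 18.38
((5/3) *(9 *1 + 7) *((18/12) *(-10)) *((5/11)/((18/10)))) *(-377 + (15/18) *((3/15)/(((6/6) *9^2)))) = 38080.60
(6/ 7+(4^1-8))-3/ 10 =-241/ 70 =-3.44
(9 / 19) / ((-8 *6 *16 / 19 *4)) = -3 / 1024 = -0.00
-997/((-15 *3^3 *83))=997/33615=0.03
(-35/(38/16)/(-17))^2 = 78400/104329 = 0.75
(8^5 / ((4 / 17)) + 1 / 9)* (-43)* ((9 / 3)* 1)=-53895211 / 3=-17965070.33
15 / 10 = 3 / 2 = 1.50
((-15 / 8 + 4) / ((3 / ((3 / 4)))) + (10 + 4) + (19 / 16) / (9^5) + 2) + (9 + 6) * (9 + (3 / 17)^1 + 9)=9289175983 / 32122656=289.18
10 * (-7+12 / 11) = -59.09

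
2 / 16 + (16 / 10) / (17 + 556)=2929 / 22920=0.13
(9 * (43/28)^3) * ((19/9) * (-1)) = -1510633/21952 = -68.82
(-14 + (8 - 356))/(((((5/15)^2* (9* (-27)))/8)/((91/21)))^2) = -3915392/6561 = -596.77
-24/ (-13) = 24/ 13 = 1.85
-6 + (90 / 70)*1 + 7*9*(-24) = -10617 / 7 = -1516.71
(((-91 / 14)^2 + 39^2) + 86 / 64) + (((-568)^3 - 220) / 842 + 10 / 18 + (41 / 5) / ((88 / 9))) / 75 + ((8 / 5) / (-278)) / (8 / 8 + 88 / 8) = -92964266335739 / 69520572000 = -1337.22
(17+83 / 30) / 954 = 593 / 28620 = 0.02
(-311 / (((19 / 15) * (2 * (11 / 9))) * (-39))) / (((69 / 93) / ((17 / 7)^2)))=125381205 / 6124118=20.47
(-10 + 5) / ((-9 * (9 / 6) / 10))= 100 / 27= 3.70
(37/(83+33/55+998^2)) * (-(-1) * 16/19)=0.00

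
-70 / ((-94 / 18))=630 / 47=13.40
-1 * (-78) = 78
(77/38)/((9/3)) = 77/114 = 0.68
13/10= 1.30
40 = 40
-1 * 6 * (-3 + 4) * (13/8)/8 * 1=-39/32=-1.22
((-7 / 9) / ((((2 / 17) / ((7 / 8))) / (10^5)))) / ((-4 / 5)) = 13015625 / 18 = 723090.28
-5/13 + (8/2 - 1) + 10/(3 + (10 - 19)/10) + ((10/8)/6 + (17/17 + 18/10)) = 113411/10920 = 10.39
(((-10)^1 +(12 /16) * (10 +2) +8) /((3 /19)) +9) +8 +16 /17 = 3176 /51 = 62.27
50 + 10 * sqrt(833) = 50 + 70 * sqrt(17) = 338.62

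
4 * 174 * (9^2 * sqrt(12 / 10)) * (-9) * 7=-3551688 * sqrt(30) / 5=-3890679.27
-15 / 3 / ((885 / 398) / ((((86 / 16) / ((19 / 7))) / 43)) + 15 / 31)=-43183 / 421191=-0.10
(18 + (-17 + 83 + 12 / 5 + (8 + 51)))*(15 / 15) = 727 / 5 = 145.40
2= 2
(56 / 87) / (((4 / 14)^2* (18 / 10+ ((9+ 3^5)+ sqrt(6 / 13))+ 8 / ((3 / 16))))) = 198291730 / 7455440843-51450* sqrt(78) / 7455440843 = 0.03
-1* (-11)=11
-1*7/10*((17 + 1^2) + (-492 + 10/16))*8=26509/10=2650.90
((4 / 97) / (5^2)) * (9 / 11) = 36 / 26675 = 0.00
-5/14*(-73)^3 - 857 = 138077.64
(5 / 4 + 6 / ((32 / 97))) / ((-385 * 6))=-0.01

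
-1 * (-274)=274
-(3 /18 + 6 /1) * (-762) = 4699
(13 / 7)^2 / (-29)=-169 / 1421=-0.12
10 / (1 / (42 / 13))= 420 / 13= 32.31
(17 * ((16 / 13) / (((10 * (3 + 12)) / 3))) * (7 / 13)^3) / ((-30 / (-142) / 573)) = 632593528 / 3570125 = 177.19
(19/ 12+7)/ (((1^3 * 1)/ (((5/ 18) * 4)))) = 515/ 54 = 9.54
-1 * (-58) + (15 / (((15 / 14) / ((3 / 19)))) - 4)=1068 / 19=56.21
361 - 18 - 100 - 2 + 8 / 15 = 3623 / 15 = 241.53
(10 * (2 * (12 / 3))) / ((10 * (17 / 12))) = 96 / 17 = 5.65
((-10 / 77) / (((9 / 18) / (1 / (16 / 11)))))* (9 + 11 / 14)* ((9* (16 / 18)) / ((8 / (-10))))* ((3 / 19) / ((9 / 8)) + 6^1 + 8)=247.10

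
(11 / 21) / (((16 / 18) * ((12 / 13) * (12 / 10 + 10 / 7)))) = 715 / 2944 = 0.24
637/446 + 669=299011/446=670.43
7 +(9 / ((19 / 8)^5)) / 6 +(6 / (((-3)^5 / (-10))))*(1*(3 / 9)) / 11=46511193665 / 6618612627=7.03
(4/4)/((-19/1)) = -1/19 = -0.05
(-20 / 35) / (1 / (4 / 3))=-16 / 21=-0.76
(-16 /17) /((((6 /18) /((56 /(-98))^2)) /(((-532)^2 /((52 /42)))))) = -46577664 /221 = -210758.66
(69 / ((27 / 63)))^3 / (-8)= -4173281 / 8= -521660.12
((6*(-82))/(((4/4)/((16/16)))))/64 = -123/16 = -7.69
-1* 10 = -10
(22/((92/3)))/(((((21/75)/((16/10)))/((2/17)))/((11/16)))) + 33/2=46068/2737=16.83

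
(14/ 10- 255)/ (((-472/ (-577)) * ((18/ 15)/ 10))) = -914545/ 354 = -2583.46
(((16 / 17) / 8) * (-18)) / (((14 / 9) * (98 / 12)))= -972 / 5831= -0.17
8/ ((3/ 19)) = 50.67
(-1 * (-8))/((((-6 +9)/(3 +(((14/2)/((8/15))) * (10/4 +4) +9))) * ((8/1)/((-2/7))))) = -519/56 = -9.27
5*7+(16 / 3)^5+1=1057324 / 243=4351.13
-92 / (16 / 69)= -1587 / 4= -396.75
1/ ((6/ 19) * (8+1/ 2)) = 19/ 51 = 0.37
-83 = -83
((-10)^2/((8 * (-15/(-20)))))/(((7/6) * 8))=25/14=1.79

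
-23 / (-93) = 23 / 93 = 0.25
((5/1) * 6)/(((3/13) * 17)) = 130/17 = 7.65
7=7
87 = 87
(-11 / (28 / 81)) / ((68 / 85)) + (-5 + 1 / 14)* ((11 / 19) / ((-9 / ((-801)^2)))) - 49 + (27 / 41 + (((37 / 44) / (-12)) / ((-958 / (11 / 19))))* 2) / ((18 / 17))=458858903245993 / 2256756768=203326.70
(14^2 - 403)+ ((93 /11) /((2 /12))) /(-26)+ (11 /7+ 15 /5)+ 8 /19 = -3879088 /19019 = -203.96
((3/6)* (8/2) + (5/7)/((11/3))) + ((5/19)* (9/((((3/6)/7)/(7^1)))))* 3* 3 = 2091.14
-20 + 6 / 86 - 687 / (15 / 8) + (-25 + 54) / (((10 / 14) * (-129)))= -249386 / 645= -386.64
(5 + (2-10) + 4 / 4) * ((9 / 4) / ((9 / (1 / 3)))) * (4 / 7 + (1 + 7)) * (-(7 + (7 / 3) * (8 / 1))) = 110 / 3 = 36.67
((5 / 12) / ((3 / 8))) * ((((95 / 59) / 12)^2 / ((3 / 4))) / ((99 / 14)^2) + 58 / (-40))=-26704986523 / 16580998566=-1.61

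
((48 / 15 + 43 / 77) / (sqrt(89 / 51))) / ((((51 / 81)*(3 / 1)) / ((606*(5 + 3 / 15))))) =205190388*sqrt(4539) / 2912525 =4746.43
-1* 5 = -5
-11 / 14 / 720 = -11 / 10080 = -0.00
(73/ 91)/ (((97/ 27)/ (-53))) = -104463/ 8827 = -11.83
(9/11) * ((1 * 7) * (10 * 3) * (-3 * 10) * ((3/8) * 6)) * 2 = -255150/11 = -23195.45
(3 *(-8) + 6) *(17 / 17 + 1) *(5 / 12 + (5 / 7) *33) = -6045 / 7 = -863.57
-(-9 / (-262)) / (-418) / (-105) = -3 / 3833060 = -0.00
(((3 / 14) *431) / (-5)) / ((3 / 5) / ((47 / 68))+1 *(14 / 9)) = -546939 / 71764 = -7.62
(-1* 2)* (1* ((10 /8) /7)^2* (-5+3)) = 25 /196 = 0.13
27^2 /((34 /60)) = 21870 /17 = 1286.47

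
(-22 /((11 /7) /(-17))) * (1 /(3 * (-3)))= -238 /9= -26.44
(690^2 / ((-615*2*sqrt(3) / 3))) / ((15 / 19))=-20102*sqrt(3) / 41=-849.21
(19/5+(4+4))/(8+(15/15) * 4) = 59/60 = 0.98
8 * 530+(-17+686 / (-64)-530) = 117833 / 32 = 3682.28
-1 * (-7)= 7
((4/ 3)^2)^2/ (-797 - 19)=-16/ 4131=-0.00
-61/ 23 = -2.65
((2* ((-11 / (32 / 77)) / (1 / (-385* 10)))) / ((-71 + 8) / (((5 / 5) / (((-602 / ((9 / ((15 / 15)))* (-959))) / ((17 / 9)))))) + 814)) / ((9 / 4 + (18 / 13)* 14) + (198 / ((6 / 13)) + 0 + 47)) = 49365891575 / 97835140552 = 0.50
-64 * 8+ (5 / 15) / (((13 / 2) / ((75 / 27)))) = -179662 / 351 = -511.86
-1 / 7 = -0.14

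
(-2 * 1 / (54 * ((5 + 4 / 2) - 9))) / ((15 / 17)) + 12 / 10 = 989 / 810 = 1.22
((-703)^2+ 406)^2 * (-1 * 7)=-1712507987575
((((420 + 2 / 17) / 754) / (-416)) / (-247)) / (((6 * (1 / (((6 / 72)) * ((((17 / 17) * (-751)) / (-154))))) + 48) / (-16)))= -2681821 / 1940051675328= -0.00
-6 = -6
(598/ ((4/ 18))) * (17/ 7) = 45747/ 7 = 6535.29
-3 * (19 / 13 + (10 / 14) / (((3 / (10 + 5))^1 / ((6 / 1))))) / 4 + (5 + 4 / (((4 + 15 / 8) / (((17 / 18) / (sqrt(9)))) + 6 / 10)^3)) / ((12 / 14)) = -11.33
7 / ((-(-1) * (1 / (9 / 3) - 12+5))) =-21 / 20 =-1.05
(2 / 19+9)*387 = 66951 / 19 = 3523.74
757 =757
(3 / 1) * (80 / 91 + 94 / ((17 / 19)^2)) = 9333342 / 26299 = 354.89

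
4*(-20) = -80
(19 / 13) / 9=19 / 117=0.16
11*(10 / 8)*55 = 3025 / 4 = 756.25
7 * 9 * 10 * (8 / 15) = 336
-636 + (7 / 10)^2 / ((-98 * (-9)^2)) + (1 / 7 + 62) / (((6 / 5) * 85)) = -1224906419 / 1927800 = -635.39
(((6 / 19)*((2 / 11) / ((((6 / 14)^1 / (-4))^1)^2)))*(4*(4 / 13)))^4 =6338465731314712576 / 4414114278317601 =1435.95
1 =1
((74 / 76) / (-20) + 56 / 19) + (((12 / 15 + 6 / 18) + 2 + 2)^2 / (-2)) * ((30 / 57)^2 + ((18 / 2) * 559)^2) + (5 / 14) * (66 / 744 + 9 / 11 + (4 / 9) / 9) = -333485973.23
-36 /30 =-6 /5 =-1.20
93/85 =1.09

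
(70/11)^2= 4900/121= 40.50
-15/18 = -0.83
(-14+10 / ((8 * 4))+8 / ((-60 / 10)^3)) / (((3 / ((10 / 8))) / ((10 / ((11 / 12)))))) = -13475 / 216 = -62.38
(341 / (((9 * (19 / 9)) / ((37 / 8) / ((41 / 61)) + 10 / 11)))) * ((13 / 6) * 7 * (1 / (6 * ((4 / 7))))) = 61669881 / 99712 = 618.48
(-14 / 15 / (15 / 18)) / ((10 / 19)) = -266 / 125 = -2.13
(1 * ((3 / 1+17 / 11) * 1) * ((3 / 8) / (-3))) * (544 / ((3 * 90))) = -340 / 297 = -1.14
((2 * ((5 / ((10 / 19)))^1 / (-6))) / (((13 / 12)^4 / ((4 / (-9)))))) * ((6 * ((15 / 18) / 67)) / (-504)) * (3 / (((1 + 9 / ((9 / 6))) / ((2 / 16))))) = -760 / 93765763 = -0.00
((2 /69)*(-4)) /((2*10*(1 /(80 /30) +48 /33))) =-176 /55545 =-0.00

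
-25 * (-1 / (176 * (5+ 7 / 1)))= 25 / 2112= 0.01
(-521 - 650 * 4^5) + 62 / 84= -27977051 / 42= -666120.26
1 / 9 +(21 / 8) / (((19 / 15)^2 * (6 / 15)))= 218401 / 51984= 4.20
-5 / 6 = -0.83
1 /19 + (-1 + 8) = 134 /19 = 7.05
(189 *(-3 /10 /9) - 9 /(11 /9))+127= 12467 /110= 113.34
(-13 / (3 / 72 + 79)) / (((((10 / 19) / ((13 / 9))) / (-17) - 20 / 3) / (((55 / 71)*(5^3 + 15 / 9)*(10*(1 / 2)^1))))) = 547616784 / 45389519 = 12.06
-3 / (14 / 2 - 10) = 1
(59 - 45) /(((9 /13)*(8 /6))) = 91 /6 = 15.17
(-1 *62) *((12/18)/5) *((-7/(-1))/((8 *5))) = -217/150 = -1.45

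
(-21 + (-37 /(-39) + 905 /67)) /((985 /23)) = -393277 /2573805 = -0.15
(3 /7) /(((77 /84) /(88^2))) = 25344 /7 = 3620.57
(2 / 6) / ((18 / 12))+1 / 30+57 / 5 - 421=-36841 / 90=-409.34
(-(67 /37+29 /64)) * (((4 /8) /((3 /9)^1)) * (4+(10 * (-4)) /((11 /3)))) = 305577 /13024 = 23.46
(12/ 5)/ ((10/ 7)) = 42/ 25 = 1.68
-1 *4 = -4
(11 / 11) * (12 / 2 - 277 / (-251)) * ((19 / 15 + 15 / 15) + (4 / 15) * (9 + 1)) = 131942 / 3765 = 35.04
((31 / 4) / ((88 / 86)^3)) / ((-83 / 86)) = -105982831 / 14140544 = -7.49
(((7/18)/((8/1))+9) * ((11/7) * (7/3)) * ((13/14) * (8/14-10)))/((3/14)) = -1355.57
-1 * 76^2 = -5776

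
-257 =-257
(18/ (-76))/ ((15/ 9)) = -27/ 190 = -0.14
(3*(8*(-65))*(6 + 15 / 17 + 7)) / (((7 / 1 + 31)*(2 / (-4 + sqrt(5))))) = 368160 / 323 - 92040*sqrt(5) / 323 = 502.64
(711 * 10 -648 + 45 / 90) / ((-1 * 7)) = -12925 / 14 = -923.21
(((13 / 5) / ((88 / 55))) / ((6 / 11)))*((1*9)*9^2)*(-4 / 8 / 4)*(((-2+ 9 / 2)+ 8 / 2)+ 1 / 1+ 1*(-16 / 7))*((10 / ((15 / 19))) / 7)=-16065621 / 6272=-2561.48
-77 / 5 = -15.40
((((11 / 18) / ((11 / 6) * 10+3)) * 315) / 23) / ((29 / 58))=1155 / 1472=0.78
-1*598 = -598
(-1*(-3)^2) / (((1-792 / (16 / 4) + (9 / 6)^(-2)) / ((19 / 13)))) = 1539 / 22997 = 0.07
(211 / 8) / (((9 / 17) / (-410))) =-735335 / 36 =-20425.97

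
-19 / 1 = -19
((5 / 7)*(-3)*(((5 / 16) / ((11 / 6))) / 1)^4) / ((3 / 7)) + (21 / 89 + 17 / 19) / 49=93688068457 / 4969015783424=0.02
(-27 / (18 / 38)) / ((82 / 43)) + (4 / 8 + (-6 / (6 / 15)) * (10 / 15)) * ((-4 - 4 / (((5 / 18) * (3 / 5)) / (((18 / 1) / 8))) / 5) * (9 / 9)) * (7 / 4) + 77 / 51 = 9102941 / 41820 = 217.67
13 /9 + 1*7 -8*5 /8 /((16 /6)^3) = 37697 /4608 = 8.18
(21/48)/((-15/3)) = -7/80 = -0.09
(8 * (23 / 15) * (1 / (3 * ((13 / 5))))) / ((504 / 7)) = 0.02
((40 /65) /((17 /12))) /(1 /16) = 1536 /221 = 6.95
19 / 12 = 1.58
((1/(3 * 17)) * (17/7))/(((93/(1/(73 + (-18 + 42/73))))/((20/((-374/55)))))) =-3650/134696457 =-0.00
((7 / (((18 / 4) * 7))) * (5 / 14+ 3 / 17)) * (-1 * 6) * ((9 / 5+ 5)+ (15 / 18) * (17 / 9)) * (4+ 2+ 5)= -26543 / 405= -65.54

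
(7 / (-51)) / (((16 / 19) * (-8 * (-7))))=-19 / 6528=-0.00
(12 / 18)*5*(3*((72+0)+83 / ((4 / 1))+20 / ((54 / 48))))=19895 / 18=1105.28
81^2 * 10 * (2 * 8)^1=1049760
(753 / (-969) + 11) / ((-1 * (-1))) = 3302 / 323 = 10.22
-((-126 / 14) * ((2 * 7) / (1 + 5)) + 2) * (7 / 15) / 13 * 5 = 133 / 39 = 3.41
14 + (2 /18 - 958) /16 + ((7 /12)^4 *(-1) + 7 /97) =-45.91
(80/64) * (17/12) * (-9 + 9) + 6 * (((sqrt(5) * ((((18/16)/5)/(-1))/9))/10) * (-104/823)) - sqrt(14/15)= -sqrt(210)/15 + 39 * sqrt(5)/20575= -0.96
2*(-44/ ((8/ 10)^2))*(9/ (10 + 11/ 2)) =-2475/ 31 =-79.84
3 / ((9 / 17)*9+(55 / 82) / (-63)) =263466 / 417511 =0.63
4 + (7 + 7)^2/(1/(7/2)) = 690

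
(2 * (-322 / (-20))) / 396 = 0.08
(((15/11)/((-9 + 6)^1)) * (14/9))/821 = -70/81279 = -0.00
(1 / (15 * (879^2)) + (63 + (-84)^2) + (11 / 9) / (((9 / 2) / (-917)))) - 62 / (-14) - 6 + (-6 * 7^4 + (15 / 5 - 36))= -1842555195484 / 243381915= -7570.63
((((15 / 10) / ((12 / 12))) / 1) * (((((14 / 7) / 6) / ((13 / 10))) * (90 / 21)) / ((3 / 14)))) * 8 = 800 / 13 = 61.54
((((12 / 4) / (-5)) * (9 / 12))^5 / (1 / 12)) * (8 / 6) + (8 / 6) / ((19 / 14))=7834207 / 11400000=0.69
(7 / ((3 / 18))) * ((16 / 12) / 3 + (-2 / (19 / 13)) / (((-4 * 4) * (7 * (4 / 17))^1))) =19013 / 912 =20.85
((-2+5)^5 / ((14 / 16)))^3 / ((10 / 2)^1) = 7346640384 / 1715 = 4283755.33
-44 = -44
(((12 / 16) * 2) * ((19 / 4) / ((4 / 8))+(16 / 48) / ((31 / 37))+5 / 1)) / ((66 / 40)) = 13855 / 1023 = 13.54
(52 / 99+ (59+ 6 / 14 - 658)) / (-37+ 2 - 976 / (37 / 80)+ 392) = 15334502 / 44955603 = 0.34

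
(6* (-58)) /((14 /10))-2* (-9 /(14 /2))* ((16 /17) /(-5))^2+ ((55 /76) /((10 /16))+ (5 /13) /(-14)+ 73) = -174.35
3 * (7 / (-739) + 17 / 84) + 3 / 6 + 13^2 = 3519269 / 20692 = 170.08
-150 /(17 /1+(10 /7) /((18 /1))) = -4725 /538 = -8.78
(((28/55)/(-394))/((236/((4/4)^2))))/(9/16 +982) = -56/10049885065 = -0.00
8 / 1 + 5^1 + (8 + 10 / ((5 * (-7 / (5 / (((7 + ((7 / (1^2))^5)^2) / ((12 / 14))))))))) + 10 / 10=22.00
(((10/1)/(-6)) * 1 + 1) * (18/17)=-12/17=-0.71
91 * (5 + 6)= 1001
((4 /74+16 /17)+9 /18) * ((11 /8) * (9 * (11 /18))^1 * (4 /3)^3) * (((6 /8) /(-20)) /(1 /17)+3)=1593207 /25160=63.32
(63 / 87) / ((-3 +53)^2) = 21 / 72500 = 0.00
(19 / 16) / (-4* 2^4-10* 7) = -19 / 2144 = -0.01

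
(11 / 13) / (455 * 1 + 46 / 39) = 33 / 17791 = 0.00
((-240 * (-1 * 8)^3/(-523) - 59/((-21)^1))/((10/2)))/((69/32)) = -21.53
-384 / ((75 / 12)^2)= -6144 / 625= -9.83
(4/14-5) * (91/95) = -429/95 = -4.52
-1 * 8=-8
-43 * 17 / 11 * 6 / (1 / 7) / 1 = -30702 / 11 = -2791.09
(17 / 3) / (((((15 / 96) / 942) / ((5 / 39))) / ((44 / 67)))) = 7515904 / 2613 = 2876.35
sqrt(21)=4.58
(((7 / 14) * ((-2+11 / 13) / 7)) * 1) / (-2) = 15 / 364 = 0.04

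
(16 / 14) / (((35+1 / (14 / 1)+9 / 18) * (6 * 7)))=0.00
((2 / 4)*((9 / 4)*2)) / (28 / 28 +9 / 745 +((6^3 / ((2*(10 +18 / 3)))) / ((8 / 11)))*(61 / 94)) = 5042160 / 15765197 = 0.32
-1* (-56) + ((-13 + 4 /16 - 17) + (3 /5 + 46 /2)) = 997 /20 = 49.85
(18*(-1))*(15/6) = -45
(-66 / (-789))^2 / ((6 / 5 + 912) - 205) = 2420 / 244927429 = 0.00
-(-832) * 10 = 8320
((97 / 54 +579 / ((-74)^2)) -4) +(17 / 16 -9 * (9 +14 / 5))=-317099573 / 2957040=-107.24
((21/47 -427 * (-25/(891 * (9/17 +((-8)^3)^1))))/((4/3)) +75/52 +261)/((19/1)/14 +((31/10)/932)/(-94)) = 230198415451340/1188933525351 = 193.62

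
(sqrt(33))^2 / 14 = 33 / 14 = 2.36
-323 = -323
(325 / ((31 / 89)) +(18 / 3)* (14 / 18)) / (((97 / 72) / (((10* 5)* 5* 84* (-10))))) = -146170056.53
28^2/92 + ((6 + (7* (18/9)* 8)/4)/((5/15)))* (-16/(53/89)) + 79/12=-2725.42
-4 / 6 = -2 / 3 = -0.67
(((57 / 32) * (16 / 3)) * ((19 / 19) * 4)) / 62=19 / 31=0.61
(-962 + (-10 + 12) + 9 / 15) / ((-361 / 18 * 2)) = 43173 / 1805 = 23.92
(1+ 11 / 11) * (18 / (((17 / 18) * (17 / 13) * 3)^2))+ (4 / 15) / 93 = 305872564 / 116511795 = 2.63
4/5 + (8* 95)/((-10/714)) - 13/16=-4341121/80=-54264.01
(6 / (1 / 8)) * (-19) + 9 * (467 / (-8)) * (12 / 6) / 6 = -8697 / 8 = -1087.12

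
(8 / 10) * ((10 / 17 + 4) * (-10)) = -624 / 17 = -36.71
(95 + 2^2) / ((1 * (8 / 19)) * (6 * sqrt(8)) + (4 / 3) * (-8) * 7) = -750519 / 560864- 50787 * sqrt(2) / 560864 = -1.47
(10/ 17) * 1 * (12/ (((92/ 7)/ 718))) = 150780/ 391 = 385.63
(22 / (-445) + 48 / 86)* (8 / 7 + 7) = 554838 / 133945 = 4.14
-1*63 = -63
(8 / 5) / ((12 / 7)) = 14 / 15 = 0.93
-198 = -198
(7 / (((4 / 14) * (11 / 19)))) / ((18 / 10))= 4655 / 198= 23.51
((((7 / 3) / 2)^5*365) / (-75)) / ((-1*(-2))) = -1226911 / 233280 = -5.26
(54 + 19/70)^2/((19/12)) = 43297203/23275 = 1860.25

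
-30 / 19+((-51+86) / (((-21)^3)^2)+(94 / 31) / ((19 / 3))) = -7939489399 / 7216606467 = -1.10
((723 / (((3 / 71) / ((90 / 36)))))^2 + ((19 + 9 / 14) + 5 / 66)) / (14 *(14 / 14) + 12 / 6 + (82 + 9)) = 1690841021995 / 98868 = 17102004.92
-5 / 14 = -0.36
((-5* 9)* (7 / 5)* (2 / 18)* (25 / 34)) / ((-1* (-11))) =-175 / 374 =-0.47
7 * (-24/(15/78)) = -4368/5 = -873.60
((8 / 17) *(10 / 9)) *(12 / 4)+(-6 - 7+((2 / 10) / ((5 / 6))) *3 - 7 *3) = -40432 / 1275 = -31.71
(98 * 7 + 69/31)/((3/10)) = 213350/93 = 2294.09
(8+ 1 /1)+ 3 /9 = 28 /3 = 9.33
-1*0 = 0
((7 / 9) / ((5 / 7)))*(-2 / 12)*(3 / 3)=-49 / 270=-0.18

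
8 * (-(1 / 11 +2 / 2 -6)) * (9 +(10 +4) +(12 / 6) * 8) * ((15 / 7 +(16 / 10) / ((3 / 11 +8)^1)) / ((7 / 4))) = 5510592 / 2695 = 2044.75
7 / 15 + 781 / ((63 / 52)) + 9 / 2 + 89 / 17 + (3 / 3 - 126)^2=174357053 / 10710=16279.84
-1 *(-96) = 96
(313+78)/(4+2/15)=5865/62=94.60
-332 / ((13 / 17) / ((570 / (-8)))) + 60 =402915 / 13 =30993.46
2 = 2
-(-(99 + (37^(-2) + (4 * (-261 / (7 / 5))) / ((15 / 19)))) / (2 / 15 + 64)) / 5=-12154656 / 4609423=-2.64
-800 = -800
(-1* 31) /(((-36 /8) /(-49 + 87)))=2356 /9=261.78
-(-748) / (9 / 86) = 64328 / 9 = 7147.56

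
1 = 1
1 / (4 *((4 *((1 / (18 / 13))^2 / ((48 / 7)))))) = 972 / 1183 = 0.82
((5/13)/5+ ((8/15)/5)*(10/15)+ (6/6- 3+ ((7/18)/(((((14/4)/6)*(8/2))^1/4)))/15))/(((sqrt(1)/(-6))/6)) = 21148/325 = 65.07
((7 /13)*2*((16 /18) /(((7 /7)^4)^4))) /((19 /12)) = 448 /741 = 0.60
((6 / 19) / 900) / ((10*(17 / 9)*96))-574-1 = -2971599999 / 5168000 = -575.00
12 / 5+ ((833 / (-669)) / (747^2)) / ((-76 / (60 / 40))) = 226971280933 / 94571365320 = 2.40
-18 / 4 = -9 / 2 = -4.50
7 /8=0.88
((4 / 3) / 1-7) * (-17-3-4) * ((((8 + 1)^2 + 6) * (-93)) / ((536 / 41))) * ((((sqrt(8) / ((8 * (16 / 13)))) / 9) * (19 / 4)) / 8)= -154770941 * sqrt(2) / 137216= -1595.14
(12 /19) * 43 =516 /19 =27.16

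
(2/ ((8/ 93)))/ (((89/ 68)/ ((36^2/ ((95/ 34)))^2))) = 3069726667776/ 803225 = 3821751.90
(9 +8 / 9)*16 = 1424 / 9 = 158.22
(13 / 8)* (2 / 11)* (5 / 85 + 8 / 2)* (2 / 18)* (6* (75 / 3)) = 7475 / 374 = 19.99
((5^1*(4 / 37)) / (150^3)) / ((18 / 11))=11 / 112387500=0.00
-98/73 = -1.34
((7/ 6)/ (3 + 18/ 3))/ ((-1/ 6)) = -7/ 9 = -0.78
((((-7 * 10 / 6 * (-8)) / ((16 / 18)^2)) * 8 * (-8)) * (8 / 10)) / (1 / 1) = -6048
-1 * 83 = -83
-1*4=-4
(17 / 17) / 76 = 0.01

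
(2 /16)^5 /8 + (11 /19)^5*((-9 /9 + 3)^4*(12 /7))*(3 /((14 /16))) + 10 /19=211283020567763 /31805630316544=6.64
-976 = -976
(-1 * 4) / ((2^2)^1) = -1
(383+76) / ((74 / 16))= 3672 / 37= 99.24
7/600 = 0.01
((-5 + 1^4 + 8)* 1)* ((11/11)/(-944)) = -1/236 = -0.00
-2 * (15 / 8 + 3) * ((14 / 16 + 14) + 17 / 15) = -24973 / 160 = -156.08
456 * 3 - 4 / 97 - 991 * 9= -732451 / 97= -7551.04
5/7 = 0.71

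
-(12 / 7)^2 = -144 / 49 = -2.94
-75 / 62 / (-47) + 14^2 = 571219 / 2914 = 196.03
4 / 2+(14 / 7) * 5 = 12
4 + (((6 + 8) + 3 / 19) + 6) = 459 / 19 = 24.16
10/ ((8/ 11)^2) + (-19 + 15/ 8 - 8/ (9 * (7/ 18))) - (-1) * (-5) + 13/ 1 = 1679/ 224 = 7.50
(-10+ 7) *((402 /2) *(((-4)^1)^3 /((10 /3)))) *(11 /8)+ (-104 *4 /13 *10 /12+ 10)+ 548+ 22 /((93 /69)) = 7657088 /465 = 16466.86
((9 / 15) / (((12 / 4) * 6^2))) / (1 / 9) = 1 / 20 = 0.05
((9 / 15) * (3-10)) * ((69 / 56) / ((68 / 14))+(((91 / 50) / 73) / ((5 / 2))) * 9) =-17900253 / 12410000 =-1.44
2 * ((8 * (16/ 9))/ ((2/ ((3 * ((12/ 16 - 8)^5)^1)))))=-20511149/ 24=-854631.21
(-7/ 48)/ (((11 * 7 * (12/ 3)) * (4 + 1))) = -1/ 10560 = -0.00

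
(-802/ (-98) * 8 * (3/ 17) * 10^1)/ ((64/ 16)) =24060/ 833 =28.88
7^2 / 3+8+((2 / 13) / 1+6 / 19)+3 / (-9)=6044 / 247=24.47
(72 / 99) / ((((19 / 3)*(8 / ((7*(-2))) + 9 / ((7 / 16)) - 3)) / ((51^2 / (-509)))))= -3672 / 106381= -0.03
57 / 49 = 1.16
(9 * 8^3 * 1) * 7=32256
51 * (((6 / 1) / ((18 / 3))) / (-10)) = -51 / 10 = -5.10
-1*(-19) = 19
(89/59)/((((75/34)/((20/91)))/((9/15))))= 0.09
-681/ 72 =-227/ 24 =-9.46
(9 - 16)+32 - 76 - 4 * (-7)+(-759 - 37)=-819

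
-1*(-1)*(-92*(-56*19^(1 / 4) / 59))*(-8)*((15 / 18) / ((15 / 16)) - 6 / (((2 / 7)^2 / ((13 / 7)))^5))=27126676688041*19^(1 / 4) / 1062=53328635873.04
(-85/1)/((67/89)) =-7565/67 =-112.91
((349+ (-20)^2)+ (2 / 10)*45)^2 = 574564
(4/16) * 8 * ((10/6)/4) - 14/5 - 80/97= -8123/2910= -2.79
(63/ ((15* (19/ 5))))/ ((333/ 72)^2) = 1344/ 26011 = 0.05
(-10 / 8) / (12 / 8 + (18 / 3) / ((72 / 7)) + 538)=-0.00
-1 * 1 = -1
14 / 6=7 / 3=2.33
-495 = -495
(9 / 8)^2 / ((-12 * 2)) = -27 / 512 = -0.05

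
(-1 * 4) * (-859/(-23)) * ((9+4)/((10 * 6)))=-11167/345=-32.37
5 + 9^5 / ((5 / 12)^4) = 1224443189 / 625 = 1959109.10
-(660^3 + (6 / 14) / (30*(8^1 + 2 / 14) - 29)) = -433256472003 / 1507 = -287496000.00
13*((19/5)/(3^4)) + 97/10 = 8351/810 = 10.31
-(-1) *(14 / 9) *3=14 / 3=4.67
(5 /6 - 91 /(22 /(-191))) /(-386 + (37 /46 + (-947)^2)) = 0.00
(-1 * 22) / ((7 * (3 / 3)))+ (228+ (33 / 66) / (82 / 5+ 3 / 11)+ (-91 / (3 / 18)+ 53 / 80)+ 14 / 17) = -398613023 / 1247120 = -319.63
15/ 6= 5/ 2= 2.50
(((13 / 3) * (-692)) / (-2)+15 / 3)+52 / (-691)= 3118327 / 2073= 1504.26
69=69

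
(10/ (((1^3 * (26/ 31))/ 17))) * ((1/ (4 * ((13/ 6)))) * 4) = 15810/ 169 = 93.55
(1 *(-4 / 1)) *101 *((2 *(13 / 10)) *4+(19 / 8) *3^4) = -819211 / 10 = -81921.10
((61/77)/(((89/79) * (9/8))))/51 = 38552/3145527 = 0.01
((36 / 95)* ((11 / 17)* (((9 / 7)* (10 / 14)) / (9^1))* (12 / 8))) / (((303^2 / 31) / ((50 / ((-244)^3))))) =-25575 / 586341775290992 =-0.00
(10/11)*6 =60/11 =5.45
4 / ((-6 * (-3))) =2 / 9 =0.22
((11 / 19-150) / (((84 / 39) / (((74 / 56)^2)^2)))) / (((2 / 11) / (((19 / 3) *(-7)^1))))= 760866260297 / 14751744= 51578.05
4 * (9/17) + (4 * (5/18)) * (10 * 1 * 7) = 12224/153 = 79.90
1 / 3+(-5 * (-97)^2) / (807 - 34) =-60.53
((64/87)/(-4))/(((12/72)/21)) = -672/29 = -23.17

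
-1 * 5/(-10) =1/2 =0.50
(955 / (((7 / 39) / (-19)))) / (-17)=707655 / 119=5946.68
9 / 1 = 9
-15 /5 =-3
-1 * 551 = -551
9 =9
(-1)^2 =1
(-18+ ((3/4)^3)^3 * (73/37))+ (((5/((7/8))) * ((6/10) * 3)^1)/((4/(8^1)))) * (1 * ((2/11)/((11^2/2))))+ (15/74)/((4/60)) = -1332891962937/90368638976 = -14.75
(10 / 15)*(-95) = -190 / 3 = -63.33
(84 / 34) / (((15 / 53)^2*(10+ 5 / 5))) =39326 / 14025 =2.80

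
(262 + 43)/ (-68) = -305/ 68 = -4.49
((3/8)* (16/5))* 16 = 96/5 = 19.20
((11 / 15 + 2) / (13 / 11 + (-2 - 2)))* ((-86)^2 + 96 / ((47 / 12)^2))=-7374566188 / 1027185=-7179.39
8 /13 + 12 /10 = 1.82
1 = 1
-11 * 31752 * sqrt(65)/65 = -349272 * sqrt(65)/65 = -43321.86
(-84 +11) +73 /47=-3358 /47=-71.45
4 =4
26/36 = 13/18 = 0.72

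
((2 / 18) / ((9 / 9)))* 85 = 85 / 9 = 9.44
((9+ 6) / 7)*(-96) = -1440 / 7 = -205.71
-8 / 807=-0.01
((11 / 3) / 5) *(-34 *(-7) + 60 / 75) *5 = 4378 / 5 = 875.60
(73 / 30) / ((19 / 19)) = 73 / 30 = 2.43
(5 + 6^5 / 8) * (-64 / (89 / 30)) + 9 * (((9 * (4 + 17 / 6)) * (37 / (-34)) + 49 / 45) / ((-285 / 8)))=-45406363586 / 2156025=-21060.22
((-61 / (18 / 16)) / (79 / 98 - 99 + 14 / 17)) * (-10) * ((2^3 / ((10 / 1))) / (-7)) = 929152 / 1459971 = 0.64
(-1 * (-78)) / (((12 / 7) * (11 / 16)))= 728 / 11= 66.18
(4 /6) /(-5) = -2 /15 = -0.13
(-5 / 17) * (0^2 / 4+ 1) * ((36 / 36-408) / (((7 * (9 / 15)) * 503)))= 10175 / 179571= 0.06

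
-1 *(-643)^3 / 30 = 8861590.23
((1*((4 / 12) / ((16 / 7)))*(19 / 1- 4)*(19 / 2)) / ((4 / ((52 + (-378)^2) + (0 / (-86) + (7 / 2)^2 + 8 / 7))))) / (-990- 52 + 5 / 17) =-6464171545 / 9067008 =-712.93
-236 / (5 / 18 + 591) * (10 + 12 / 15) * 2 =-458784 / 53215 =-8.62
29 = 29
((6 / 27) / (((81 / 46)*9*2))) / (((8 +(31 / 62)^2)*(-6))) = -0.00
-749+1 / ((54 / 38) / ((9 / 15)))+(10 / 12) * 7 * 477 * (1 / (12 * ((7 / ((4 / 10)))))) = -735.33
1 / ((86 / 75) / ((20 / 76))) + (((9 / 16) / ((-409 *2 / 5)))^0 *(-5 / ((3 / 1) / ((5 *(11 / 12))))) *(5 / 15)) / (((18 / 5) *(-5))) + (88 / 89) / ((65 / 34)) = 8160415391 / 9188014680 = 0.89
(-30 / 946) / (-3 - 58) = 15 / 28853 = 0.00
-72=-72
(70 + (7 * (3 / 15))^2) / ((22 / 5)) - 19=-291 / 110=-2.65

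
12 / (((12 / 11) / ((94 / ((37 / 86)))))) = 88924 / 37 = 2403.35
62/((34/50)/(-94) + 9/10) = 72850/1049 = 69.45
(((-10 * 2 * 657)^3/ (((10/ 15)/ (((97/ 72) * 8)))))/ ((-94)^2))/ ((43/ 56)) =-513493103592000/ 94987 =-5405930323.01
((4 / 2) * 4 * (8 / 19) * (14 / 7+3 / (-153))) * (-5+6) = 6464 / 969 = 6.67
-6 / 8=-0.75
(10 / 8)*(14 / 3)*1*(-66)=-385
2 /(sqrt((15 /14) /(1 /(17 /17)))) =1.93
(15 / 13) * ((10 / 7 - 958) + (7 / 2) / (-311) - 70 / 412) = -3218003835 / 2915003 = -1103.95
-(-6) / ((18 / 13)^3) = 2.26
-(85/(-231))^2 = -7225/53361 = -0.14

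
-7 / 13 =-0.54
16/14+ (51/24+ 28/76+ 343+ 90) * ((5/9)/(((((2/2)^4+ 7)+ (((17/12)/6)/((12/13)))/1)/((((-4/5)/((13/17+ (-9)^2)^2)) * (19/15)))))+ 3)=97829198777651/74814776200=1307.62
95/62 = 1.53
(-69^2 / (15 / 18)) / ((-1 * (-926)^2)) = 14283 / 2143690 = 0.01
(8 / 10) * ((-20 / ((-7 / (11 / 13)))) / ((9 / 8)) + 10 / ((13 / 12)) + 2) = 43832 / 4095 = 10.70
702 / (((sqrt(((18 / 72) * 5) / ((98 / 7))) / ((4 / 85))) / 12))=67392 * sqrt(70) / 425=1326.69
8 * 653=5224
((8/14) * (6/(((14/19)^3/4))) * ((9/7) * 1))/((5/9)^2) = 142.80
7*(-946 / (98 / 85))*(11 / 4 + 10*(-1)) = 1165945 / 28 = 41640.89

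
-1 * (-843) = 843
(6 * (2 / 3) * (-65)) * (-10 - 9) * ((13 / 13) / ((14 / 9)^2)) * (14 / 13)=15390 / 7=2198.57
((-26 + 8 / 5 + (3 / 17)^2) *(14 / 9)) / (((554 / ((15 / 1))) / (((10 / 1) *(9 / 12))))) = -7.70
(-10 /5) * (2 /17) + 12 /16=35 /68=0.51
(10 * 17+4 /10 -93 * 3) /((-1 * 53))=543 /265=2.05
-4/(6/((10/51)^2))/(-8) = 25/7803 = 0.00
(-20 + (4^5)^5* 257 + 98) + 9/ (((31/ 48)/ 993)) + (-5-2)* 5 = 8970044557815615717/ 31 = 289356276058568248.94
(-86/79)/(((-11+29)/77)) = -3311/711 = -4.66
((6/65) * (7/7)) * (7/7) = 6/65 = 0.09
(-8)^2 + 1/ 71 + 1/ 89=64.03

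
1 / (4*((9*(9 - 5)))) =1 / 144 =0.01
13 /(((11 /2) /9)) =234 /11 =21.27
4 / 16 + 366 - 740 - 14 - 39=-1707 / 4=-426.75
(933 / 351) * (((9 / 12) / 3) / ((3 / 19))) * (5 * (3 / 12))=29545 / 5616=5.26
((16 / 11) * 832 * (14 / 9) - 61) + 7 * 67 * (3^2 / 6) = 499951 / 198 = 2525.01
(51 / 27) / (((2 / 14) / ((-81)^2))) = 86751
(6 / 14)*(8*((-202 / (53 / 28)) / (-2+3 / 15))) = 32320 / 159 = 203.27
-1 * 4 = -4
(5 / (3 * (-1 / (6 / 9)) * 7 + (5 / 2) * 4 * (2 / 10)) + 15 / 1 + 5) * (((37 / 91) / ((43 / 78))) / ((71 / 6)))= 1558440 / 1260889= 1.24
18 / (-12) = -3 / 2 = -1.50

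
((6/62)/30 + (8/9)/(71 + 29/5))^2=982081/4483641600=0.00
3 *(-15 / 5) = -9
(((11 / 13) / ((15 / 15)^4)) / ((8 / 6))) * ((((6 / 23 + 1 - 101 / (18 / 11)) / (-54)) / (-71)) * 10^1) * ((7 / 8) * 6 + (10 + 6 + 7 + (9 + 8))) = -249183605 / 55025568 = -4.53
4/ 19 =0.21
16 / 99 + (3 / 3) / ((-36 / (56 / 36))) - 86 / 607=-25175 / 1081674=-0.02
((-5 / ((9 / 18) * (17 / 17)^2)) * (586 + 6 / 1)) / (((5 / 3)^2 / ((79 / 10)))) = -420912 / 25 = -16836.48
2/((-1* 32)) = -1/16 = -0.06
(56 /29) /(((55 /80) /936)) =838656 /319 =2629.02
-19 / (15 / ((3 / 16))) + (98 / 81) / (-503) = -781957 / 3259440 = -0.24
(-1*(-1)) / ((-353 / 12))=-12 / 353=-0.03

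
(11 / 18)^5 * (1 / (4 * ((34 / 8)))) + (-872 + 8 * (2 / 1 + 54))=-13619845093 / 32122656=-423.99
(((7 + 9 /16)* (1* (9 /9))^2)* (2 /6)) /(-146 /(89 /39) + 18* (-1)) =-10769 /350208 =-0.03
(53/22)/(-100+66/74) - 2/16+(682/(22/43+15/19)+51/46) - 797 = -2144939312281/7889594504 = -271.87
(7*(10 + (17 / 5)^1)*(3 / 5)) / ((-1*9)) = -469 / 75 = -6.25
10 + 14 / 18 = 97 / 9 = 10.78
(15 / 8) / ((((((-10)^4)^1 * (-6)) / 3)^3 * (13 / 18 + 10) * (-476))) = 27 / 587955200000000000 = 0.00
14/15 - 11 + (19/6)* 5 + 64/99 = 6349/990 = 6.41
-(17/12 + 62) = -761/12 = -63.42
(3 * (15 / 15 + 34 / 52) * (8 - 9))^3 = -2146689 / 17576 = -122.14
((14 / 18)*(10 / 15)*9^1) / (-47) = -14 / 141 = -0.10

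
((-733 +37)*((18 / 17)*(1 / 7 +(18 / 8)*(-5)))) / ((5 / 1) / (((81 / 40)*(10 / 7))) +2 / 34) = 78898212 / 17227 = 4579.92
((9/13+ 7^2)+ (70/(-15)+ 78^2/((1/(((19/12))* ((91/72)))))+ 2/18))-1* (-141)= 11570063/936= 12361.18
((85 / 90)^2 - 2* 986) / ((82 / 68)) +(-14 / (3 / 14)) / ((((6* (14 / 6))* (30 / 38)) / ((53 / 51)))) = -926301463 / 564570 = -1640.72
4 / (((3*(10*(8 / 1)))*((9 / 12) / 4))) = 4 / 45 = 0.09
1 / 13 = 0.08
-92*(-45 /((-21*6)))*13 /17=-2990 /119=-25.13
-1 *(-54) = 54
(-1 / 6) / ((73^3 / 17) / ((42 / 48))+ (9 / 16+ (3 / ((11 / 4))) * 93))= -10472 / 1649617743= -0.00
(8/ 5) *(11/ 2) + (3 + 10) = 109/ 5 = 21.80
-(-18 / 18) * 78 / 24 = 3.25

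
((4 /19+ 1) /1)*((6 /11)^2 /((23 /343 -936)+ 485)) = -142002 /177793165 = -0.00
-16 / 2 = -8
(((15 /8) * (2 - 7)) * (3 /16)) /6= -75 /256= -0.29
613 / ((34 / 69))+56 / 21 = 127163 / 102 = 1246.70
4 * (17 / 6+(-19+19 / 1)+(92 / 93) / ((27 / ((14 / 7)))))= 29194 / 2511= 11.63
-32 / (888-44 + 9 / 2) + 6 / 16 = 4579 / 13576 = 0.34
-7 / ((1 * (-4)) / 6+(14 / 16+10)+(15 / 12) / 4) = -336 / 505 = -0.67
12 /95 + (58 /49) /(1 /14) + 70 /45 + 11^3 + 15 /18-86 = 15131117 /11970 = 1264.09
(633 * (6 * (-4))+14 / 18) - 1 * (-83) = -135974 / 9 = -15108.22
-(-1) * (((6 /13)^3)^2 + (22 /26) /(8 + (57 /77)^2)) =26579930903 /244627506929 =0.11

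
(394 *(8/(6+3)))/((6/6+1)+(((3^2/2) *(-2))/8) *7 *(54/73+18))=-230096/95643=-2.41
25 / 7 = 3.57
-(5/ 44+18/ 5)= -817/ 220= -3.71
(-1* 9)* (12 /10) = -54 /5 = -10.80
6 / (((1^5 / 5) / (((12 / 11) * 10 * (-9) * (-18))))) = 583200 / 11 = 53018.18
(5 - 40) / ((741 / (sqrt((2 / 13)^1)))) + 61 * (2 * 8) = 975.98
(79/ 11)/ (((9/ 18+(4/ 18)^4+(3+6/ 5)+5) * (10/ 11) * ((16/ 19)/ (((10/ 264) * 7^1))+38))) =344682135/ 17430751414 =0.02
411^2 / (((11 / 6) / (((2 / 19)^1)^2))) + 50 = 4252654 / 3971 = 1070.93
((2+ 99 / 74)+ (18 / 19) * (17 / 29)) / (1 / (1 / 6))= 158741 / 244644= 0.65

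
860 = 860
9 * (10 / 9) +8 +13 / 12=229 / 12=19.08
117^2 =13689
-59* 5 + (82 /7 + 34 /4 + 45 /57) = -274.00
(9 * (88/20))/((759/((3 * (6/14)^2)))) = 162/5635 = 0.03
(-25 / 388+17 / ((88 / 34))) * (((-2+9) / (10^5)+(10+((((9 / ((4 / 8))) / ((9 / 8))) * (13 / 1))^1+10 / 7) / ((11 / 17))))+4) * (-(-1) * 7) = 15372.50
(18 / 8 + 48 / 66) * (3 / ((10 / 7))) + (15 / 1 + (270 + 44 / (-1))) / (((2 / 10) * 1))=532951 / 440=1211.25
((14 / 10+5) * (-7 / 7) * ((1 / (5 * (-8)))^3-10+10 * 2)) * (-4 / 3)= 85.33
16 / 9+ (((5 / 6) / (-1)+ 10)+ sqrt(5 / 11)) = sqrt(55) / 11+ 197 / 18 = 11.62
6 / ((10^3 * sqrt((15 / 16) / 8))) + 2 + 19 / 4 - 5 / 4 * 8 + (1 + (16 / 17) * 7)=2 * sqrt(30) / 625 + 295 / 68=4.36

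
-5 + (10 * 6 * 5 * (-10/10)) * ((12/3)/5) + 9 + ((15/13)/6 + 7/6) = -9151/39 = -234.64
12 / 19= 0.63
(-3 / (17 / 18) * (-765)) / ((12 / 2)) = 405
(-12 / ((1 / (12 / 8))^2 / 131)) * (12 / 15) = -14148 / 5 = -2829.60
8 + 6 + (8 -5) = 17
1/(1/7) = 7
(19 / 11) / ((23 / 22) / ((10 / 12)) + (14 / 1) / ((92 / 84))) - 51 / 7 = -890312 / 124299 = -7.16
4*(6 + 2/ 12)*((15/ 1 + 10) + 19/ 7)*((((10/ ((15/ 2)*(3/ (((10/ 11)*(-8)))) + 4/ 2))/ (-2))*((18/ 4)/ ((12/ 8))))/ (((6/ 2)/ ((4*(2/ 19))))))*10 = 36751360/ 2793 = 13158.38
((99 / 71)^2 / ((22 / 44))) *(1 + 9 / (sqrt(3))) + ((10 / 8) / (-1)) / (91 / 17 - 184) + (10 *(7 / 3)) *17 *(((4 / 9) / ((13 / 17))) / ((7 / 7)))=254.64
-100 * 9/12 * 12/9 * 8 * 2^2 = -3200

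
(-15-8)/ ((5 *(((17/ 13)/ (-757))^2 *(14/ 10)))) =-1101058.56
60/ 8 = 15/ 2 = 7.50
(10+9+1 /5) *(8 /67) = 768 /335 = 2.29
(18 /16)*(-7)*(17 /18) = -7.44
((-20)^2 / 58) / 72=25 / 261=0.10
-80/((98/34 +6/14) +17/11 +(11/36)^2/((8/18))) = -15.79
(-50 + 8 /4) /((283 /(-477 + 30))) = 21456 /283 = 75.82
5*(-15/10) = -15/2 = -7.50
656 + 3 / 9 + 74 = 2191 / 3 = 730.33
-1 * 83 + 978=895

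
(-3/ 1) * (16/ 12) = -4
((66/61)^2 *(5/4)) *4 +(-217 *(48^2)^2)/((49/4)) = -2449324223604/26047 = -94034791.86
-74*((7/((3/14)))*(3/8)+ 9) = -3145/2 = -1572.50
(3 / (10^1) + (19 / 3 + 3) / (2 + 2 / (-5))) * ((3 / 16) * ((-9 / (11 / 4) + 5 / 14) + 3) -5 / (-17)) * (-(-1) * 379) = 113172811 / 157080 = 720.48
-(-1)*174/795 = 58/265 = 0.22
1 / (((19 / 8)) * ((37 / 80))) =640 / 703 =0.91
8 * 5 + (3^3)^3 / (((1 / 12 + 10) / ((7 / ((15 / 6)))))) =5505.69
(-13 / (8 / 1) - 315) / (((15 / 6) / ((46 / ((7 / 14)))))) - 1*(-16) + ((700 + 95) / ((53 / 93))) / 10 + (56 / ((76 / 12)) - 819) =-12306.46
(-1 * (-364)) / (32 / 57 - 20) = -5187 / 277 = -18.73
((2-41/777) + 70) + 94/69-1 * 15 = 58.31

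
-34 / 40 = -17 / 20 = -0.85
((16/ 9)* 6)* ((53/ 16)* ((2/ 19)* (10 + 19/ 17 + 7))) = 65296/ 969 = 67.38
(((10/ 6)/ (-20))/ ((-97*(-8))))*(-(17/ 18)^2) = 0.00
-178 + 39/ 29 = -5123/ 29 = -176.66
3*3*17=153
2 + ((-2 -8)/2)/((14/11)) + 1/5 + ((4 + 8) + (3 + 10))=1629/70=23.27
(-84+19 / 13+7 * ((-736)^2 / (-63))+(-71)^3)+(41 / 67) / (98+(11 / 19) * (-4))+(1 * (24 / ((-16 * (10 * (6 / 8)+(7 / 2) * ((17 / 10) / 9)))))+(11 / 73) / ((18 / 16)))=-5462339637627461 / 13062110022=-418182.03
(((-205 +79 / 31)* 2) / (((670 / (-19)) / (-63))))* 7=-52586604 / 10385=-5063.71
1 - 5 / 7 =2 / 7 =0.29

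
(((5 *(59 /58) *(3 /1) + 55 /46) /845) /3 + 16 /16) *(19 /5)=6466916 /1690845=3.82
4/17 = 0.24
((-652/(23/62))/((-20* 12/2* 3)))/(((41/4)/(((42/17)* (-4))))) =-1131872/240465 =-4.71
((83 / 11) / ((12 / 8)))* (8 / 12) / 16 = 83 / 396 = 0.21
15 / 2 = 7.50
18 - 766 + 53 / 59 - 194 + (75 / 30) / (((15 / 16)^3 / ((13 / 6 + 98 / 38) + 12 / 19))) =-2099289367 / 2270025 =-924.79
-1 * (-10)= 10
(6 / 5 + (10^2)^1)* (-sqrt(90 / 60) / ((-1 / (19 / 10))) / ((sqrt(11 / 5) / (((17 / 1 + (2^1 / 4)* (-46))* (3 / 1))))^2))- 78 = -78 + 70794* sqrt(6) / 5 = 34603.84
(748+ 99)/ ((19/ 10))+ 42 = 9268/ 19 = 487.79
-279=-279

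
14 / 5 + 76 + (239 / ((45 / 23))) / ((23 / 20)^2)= 177158 / 1035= 171.17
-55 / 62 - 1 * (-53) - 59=-427 / 62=-6.89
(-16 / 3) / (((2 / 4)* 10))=-16 / 15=-1.07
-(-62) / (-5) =-62 / 5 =-12.40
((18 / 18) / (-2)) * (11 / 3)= -11 / 6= -1.83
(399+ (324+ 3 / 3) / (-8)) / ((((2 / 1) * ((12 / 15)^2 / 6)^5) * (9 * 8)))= 755947265625 / 4194304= 180231.87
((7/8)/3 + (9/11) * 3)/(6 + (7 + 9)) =725/5808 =0.12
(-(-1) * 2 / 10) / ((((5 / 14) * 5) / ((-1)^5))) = -14 / 125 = -0.11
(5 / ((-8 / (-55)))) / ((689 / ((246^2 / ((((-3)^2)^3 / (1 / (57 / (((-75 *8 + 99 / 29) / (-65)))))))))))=533187985 / 799519734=0.67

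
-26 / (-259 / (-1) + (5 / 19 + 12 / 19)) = -247 / 2469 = -0.10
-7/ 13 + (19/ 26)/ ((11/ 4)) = -3/ 11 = -0.27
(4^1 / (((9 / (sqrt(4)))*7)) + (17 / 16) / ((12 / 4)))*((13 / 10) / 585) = 97 / 90720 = 0.00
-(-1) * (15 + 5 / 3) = 16.67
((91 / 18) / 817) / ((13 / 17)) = 119 / 14706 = 0.01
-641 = -641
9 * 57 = 513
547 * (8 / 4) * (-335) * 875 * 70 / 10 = -2244751250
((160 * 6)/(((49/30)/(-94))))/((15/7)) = -180480/7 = -25782.86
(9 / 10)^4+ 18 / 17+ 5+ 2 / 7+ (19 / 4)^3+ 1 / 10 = 543937161 / 4760000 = 114.27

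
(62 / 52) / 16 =0.07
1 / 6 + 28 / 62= 115 / 186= 0.62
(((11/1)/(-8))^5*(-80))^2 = 648435615025/4194304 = 154599.10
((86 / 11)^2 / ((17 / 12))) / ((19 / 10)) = 887520 / 39083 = 22.71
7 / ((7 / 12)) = 12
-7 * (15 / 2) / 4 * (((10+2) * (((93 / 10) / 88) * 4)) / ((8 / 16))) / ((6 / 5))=-9765 / 88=-110.97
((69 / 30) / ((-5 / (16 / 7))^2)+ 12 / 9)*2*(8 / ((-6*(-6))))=133328 / 165375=0.81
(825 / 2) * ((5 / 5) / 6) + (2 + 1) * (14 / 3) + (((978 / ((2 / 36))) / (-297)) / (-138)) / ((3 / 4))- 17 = 604067 / 9108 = 66.32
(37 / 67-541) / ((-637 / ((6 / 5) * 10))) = 434520 / 42679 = 10.18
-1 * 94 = -94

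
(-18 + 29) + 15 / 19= 224 / 19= 11.79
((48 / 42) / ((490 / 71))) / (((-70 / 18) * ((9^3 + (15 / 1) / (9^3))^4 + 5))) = -8912220928956 / 59117547339380417443780525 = -0.00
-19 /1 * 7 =-133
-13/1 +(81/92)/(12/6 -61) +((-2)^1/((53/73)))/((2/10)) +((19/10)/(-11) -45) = -1138615273/15822620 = -71.96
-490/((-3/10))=4900/3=1633.33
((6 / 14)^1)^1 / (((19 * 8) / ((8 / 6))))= 1 / 266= 0.00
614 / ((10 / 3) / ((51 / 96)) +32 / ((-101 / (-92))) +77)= 3162714 / 579091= 5.46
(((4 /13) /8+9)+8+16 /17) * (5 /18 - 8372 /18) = -7388061 /884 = -8357.54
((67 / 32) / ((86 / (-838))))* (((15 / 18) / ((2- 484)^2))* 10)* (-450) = 52636875 / 159838912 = 0.33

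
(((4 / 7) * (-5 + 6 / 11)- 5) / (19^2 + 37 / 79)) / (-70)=6557 / 21988120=0.00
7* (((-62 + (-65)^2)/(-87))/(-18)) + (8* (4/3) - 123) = -146773/1566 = -93.72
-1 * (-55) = 55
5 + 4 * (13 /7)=87 /7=12.43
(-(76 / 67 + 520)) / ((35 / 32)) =-159616 / 335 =-476.47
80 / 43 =1.86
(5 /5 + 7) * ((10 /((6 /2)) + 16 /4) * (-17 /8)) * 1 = -374 /3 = -124.67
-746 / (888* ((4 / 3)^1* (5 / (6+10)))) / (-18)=0.11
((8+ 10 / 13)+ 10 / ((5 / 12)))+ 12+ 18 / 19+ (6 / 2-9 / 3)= 11292 / 247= 45.72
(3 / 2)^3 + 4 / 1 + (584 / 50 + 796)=163011 / 200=815.06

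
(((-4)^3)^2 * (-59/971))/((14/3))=-362496/6797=-53.33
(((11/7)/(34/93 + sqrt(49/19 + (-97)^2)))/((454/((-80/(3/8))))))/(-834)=0.00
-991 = -991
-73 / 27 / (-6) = 0.45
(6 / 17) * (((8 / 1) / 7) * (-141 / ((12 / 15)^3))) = -52875 / 476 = -111.08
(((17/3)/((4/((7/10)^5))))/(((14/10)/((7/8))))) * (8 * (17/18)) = 4857223/4320000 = 1.12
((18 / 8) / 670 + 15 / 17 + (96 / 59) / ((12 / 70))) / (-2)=-27894427 / 5376080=-5.19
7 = 7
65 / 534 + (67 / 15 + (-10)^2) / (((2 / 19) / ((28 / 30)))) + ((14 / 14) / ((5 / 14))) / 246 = 1521202043 / 1642050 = 926.40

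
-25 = -25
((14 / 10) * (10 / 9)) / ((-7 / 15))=-10 / 3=-3.33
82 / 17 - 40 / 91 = 6782 / 1547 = 4.38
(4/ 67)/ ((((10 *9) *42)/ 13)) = 13/ 63315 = 0.00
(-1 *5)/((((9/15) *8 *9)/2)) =-25/108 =-0.23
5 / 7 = 0.71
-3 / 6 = -1 / 2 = -0.50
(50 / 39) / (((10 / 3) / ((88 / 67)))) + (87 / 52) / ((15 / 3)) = 14629 / 17420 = 0.84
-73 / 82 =-0.89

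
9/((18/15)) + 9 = 33/2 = 16.50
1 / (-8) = -1 / 8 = -0.12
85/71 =1.20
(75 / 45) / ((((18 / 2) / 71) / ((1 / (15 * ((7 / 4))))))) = 284 / 567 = 0.50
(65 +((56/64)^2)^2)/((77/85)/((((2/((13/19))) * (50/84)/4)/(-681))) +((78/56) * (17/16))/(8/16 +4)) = -227773987875/4924237595264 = -0.05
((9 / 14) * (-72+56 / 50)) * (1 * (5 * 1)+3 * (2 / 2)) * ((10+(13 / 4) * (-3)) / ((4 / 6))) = -23922 / 175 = -136.70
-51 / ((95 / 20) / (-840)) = 171360 / 19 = 9018.95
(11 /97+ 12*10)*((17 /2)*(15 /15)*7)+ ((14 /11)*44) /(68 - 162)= 65158611 /9118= 7146.15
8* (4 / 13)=32 / 13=2.46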